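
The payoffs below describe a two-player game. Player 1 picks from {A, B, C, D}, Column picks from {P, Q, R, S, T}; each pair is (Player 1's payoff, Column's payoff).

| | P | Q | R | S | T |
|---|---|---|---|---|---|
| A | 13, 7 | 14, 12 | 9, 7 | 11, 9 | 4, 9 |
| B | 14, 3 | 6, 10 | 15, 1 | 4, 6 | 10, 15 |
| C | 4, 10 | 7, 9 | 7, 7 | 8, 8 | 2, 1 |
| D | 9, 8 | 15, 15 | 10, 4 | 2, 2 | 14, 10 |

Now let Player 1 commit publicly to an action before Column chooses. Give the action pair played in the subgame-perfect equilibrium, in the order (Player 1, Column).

(D, Q)

Column best-responds to each possible Player 1 move:
- A → Column plays Q (best of 7, 12, 7, 9, 9); Player 1 gets 14.
- B → Column plays T (best of 3, 10, 1, 6, 15); Player 1 gets 10.
- C → Column plays P (best of 10, 9, 7, 8, 1); Player 1 gets 4.
- D → Column plays Q (best of 8, 15, 4, 2, 10); Player 1 gets 15.
Among 14, 10, 4, 15, the best is 15 at D. Subgame-perfect outcome: (D, Q) with payoffs (15, 15).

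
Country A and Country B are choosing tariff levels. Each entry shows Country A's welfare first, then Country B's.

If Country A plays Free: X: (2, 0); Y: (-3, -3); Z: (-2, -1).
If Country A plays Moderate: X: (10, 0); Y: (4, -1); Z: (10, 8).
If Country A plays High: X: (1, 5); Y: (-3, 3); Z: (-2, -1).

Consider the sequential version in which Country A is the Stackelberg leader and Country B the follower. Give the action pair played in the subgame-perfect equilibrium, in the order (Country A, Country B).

(Moderate, Z)

Backward induction with Country A moving first.
- Free → Country B plays X (best of 0, -3, -1); Country A gets 2.
- Moderate → Country B plays Z (best of 0, -1, 8); Country A gets 10.
- High → Country B plays X (best of 5, 3, -1); Country A gets 1.
Among 2, 10, 1, the best is 10 at Moderate. Subgame-perfect outcome: (Moderate, Z) with payoffs (10, 8).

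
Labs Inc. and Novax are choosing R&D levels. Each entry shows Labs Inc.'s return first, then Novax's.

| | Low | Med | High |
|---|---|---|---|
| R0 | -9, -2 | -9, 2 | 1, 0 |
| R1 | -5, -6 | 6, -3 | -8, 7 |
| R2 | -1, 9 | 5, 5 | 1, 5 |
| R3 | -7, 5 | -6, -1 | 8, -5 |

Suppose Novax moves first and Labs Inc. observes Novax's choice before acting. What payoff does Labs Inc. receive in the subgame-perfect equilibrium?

Backward induction with Novax moving first.
- Low: BR = R2, leader payoff 9.
- Med: BR = R1, leader payoff -3.
- High: BR = R3, leader payoff -5.
Novax's induced payoffs are 9, -3, -5, so Novax commits to Low. Subgame-perfect outcome: (R2, Low) with payoffs (-1, 9).

-1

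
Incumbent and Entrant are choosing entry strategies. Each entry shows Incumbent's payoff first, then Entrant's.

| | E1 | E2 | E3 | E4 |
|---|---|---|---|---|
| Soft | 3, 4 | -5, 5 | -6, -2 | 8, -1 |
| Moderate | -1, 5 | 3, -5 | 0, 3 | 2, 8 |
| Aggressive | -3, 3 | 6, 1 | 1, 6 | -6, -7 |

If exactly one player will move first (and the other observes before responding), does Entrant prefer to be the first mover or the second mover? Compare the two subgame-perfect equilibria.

If Incumbent leads: Entrant's best replies are Soft→E2, Moderate→E4, Aggressive→E3; Incumbent's induced payoffs -5, 2, 1; outcome (Moderate, E4), payoffs (2, 8).
If Entrant leads: Incumbent's best replies are E1→Soft, E2→Aggressive, E3→Aggressive, E4→Soft; Entrant's induced payoffs 4, 1, 6, -1; outcome (Aggressive, E3), payoffs (1, 6).
Entrant gets 6 moving first and 8 moving second, so Entrant prefers to move second.

second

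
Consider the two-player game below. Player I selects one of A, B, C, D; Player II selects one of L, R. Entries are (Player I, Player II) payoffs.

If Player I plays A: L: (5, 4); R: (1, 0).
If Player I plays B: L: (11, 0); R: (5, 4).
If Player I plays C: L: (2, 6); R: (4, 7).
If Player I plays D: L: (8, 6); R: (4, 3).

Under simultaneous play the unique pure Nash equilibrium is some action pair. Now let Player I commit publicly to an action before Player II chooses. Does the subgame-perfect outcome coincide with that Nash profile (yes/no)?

Work backward from Player II's decision.
- A: Player II compares 4, 0 and picks L; Player I would get 5.
- B: Player II compares 0, 4 and picks R; Player I would get 5.
- C: Player II compares 6, 7 and picks R; Player I would get 4.
- D: Player II compares 6, 3 and picks L; Player I would get 8.
Player I's induced payoffs are 5, 5, 4, 8, so Player I commits to D. Subgame-perfect outcome: (D, L) with payoffs (8, 6).
Under simultaneous play:
Player I's best replies: L→B; R→B.
Player II's best replies: A→L; B→R; C→R; D→L.
The unique mutual best reply is (B, R), giving (5, 4).
Sequential outcome (D, L) differs from the Nash profile (B, R).

no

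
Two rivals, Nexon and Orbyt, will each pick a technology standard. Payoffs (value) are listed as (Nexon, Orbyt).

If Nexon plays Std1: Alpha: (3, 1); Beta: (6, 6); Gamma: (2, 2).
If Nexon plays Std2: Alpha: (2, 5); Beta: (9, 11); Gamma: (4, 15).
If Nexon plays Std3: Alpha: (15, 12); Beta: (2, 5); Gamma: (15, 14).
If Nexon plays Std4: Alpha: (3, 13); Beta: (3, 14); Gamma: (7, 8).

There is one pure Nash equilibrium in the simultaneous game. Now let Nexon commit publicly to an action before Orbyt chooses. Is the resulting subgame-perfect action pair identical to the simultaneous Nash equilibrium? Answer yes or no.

yes

Backward induction with Nexon moving first.
- Std1: Orbyt compares 1, 6, 2 and picks Beta; Nexon would get 6.
- Std2: Orbyt compares 5, 11, 15 and picks Gamma; Nexon would get 4.
- Std3: Orbyt compares 12, 5, 14 and picks Gamma; Nexon would get 15.
- Std4: Orbyt compares 13, 14, 8 and picks Beta; Nexon would get 3.
Maximizing over 6, 4, 15, 3, Nexon chooses Std3. Subgame-perfect outcome: (Std3, Gamma) with payoffs (15, 14).
Now find the simultaneous Nash equilibrium.
Nexon's best replies: Alpha→Std3; Beta→Std2; Gamma→Std3.
Orbyt's best replies: Std1→Beta; Std2→Gamma; Std3→Gamma; Std4→Beta.
The unique mutual best reply is (Std3, Gamma), giving (15, 14).
Sequential outcome (Std3, Gamma) coincides with the Nash profile (Std3, Gamma).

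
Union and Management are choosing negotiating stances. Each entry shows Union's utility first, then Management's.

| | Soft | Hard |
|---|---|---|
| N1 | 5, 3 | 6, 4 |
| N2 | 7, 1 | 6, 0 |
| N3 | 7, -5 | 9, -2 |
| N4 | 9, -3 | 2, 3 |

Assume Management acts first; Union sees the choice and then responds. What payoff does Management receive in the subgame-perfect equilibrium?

Work backward from Union's decision.
- Soft: BR = N4, leader payoff -3.
- Hard: BR = N3, leader payoff -2.
Management's induced payoffs are -3, -2, so Management commits to Hard. Subgame-perfect outcome: (N3, Hard) with payoffs (9, -2).

-2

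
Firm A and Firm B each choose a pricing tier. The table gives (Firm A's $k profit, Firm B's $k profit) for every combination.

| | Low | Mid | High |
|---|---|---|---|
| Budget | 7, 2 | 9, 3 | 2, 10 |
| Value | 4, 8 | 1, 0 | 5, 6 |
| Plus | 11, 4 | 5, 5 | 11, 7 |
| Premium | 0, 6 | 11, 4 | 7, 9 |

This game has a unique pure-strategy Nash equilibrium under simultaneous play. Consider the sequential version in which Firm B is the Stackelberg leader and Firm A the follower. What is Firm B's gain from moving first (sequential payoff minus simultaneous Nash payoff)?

Backward induction with Firm B moving first.
- Low → Firm A plays Plus (best of 7, 4, 11, 0); Firm B gets 4.
- Mid → Firm A plays Premium (best of 9, 1, 5, 11); Firm B gets 4.
- High → Firm A plays Plus (best of 2, 5, 11, 7); Firm B gets 7.
Firm B's induced payoffs are 4, 4, 7, so Firm B commits to High. Subgame-perfect outcome: (Plus, High) with payoffs (11, 7).
Now find the simultaneous Nash equilibrium.
Firm A's best replies: Low→Plus; Mid→Premium; High→Plus.
Firm B's best replies: Budget→High; Value→Low; Plus→High; Premium→High.
Only (Plus, High) has each player best-responding; Nash payoffs (11, 7).
Firm B's commitment gain: 7 − 7 = 0.

0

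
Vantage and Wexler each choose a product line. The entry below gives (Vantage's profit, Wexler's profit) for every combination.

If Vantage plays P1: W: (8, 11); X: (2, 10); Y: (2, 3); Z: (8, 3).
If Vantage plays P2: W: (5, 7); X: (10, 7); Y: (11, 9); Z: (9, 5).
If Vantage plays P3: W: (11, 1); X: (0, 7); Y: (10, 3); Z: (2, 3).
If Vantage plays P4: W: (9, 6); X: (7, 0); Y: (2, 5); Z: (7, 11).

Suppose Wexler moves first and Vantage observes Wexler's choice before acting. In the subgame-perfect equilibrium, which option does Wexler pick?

Vantage best-responds to each possible Wexler move:
- W → Vantage plays P3 (best of 8, 5, 11, 9); Wexler gets 1.
- X → Vantage plays P2 (best of 2, 10, 0, 7); Wexler gets 7.
- Y → Vantage plays P2 (best of 2, 11, 10, 2); Wexler gets 9.
- Z → Vantage plays P2 (best of 8, 9, 2, 7); Wexler gets 5.
Wexler's induced payoffs are 1, 7, 9, 5, so Wexler commits to Y. Subgame-perfect outcome: (P2, Y) with payoffs (11, 9).

Y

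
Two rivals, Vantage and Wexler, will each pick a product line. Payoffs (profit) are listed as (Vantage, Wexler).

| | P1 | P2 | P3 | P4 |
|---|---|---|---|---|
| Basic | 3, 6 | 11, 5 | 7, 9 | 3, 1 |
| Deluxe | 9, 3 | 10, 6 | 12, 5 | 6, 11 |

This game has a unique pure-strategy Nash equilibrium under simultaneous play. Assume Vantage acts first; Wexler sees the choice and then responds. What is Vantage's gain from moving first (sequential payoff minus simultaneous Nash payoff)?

Solve by backward induction (Vantage leads).
- Basic → Wexler plays P3 (best of 6, 5, 9, 1); Vantage gets 7.
- Deluxe → Wexler plays P4 (best of 3, 6, 5, 11); Vantage gets 6.
Among 7, 6, the best is 7 at Basic. Subgame-perfect outcome: (Basic, P3) with payoffs (7, 9).
Under simultaneous play:
Vantage's best replies: P1→Deluxe; P2→Basic; P3→Deluxe; P4→Deluxe.
Wexler's best replies: Basic→P3; Deluxe→P4.
The unique mutual best reply is (Deluxe, P4), giving (6, 11).
Vantage's commitment gain: 7 − 6 = 1.

1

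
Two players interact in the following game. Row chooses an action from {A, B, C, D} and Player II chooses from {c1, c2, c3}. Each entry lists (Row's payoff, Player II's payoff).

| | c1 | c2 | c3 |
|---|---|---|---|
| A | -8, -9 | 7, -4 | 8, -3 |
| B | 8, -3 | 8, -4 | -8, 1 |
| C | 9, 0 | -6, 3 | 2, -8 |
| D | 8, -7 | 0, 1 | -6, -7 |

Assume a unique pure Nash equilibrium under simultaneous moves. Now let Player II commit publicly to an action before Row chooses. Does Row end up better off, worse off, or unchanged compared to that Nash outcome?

better off

Backward induction with Player II moving first.
- c1: Row compares -8, 8, 9, 8 and picks C; Player II would get 0.
- c2: Row compares 7, 8, -6, 0 and picks B; Player II would get -4.
- c3: Row compares 8, -8, 2, -6 and picks A; Player II would get -3.
Player II's induced payoffs are 0, -4, -3, so Player II commits to c1. Subgame-perfect outcome: (C, c1) with payoffs (9, 0).
Under simultaneous play:
Row's best replies: c1→C; c2→B; c3→A.
Player II's best replies: A→c3; B→c3; C→c2; D→c2.
Only (A, c3) has each player best-responding; Nash payoffs (8, -3).
Row earns 9 sequentially versus 8 at the Nash outcome: better off.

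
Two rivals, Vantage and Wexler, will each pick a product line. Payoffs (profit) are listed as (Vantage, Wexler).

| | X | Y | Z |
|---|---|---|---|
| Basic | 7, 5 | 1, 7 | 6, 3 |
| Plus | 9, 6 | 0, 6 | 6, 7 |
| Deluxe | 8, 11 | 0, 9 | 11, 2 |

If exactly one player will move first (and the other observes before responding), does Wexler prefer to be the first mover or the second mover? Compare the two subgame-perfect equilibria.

second

If Vantage leads: Wexler's best replies are Basic→Y, Plus→Z, Deluxe→X; Vantage's induced payoffs 1, 6, 8; outcome (Deluxe, X), payoffs (8, 11).
If Wexler leads: Vantage's best replies are X→Plus, Y→Basic, Z→Deluxe; Wexler's induced payoffs 6, 7, 2; outcome (Basic, Y), payoffs (1, 7).
Wexler gets 7 moving first and 11 moving second, so Wexler prefers to move second.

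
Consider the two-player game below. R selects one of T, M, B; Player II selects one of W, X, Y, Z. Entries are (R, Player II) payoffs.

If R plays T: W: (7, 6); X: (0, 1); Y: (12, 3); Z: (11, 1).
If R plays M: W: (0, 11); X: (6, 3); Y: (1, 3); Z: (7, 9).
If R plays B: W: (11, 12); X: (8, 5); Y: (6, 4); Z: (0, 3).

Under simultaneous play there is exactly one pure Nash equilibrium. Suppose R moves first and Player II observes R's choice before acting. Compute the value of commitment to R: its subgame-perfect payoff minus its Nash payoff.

Player II best-responds to each possible R move:
- T: BR = W, leader payoff 7.
- M: BR = W, leader payoff 0.
- B: BR = W, leader payoff 11.
R's induced payoffs are 7, 0, 11, so R commits to B. Subgame-perfect outcome: (B, W) with payoffs (11, 12).
Under simultaneous play:
R's best replies: W→B; X→B; Y→T; Z→T.
Player II's best replies: T→W; M→W; B→W.
The unique mutual best reply is (B, W), giving (11, 12).
R's commitment gain: 11 − 11 = 0.

0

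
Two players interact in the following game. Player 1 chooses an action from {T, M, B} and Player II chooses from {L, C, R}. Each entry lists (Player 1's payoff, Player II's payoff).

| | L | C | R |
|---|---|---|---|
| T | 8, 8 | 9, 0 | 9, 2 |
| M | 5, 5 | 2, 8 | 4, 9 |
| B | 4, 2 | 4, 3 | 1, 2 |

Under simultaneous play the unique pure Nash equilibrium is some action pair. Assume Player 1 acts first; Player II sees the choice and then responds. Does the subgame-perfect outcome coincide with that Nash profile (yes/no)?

yes

Solve by backward induction (Player 1 leads).
- T: Player II compares 8, 0, 2 and picks L; Player 1 would get 8.
- M: Player II compares 5, 8, 9 and picks R; Player 1 would get 4.
- B: Player II compares 2, 3, 2 and picks C; Player 1 would get 4.
Among 8, 4, 4, the best is 8 at T. Subgame-perfect outcome: (T, L) with payoffs (8, 8).
For the simultaneous game, intersect best replies.
Player 1's best replies: L→T; C→T; R→T.
Player II's best replies: T→L; M→R; B→C.
The unique mutual best reply is (T, L), giving (8, 8).
Sequential outcome (T, L) coincides with the Nash profile (T, L).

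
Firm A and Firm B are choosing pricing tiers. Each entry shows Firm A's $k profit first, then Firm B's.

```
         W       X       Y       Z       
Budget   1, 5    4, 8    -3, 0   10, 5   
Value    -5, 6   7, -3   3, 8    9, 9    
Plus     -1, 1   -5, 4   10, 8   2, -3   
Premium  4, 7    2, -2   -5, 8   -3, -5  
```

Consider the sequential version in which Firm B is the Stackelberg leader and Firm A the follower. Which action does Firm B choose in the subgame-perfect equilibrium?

Backward induction with Firm B moving first.
- W: BR = Premium, leader payoff 7.
- X: BR = Value, leader payoff -3.
- Y: BR = Plus, leader payoff 8.
- Z: BR = Budget, leader payoff 5.
Firm B's induced payoffs are 7, -3, 8, 5, so Firm B commits to Y. Subgame-perfect outcome: (Plus, Y) with payoffs (10, 8).

Y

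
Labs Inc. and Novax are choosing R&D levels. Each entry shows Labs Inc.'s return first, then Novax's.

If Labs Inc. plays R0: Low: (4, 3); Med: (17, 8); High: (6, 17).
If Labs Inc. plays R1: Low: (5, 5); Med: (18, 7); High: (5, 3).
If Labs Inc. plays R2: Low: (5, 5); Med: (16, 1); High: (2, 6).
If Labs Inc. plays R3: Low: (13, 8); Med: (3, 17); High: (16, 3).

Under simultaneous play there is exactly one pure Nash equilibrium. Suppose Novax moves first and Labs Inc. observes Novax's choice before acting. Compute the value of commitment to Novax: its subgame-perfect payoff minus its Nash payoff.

Labs Inc. best-responds to each possible Novax move:
- Low: Labs Inc. compares 4, 5, 5, 13 and picks R3; Novax would get 8.
- Med: Labs Inc. compares 17, 18, 16, 3 and picks R1; Novax would get 7.
- High: Labs Inc. compares 6, 5, 2, 16 and picks R3; Novax would get 3.
Among 8, 7, 3, the best is 8 at Low. Subgame-perfect outcome: (R3, Low) with payoffs (13, 8).
For the simultaneous game, intersect best replies.
Labs Inc.'s best replies: Low→R3; Med→R1; High→R3.
Novax's best replies: R0→High; R1→Med; R2→High; R3→Med.
Only (R1, Med) has each player best-responding; Nash payoffs (18, 7).
Novax's commitment gain: 8 − 7 = 1.

1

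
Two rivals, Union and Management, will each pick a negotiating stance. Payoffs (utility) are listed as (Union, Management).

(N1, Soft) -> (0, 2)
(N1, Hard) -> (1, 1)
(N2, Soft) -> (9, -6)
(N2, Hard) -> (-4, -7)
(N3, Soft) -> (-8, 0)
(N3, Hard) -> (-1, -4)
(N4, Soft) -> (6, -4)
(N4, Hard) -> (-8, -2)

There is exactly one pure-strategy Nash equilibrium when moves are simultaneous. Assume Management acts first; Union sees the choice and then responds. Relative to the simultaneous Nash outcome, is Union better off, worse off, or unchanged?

Solve by backward induction (Management leads).
- Soft → Union plays N2 (best of 0, 9, -8, 6); Management gets -6.
- Hard → Union plays N1 (best of 1, -4, -1, -8); Management gets 1.
Among -6, 1, the best is 1 at Hard. Subgame-perfect outcome: (N1, Hard) with payoffs (1, 1).
Under simultaneous play:
Union's best replies: Soft→N2; Hard→N1.
Management's best replies: N1→Soft; N2→Soft; N3→Soft; N4→Hard.
Only (N2, Soft) has each player best-responding; Nash payoffs (9, -6).
Union earns 1 sequentially versus 9 at the Nash outcome: worse off.

worse off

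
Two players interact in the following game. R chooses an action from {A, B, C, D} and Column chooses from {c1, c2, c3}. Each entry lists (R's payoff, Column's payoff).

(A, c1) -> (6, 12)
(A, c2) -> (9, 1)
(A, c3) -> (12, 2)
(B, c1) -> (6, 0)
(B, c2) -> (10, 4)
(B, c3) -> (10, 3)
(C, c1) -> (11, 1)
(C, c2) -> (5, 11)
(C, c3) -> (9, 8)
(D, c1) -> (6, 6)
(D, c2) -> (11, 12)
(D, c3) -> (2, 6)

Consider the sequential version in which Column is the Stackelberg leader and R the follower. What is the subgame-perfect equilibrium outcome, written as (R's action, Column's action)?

R best-responds to each possible Column move:
- c1 → R plays C (best of 6, 6, 11, 6); Column gets 1.
- c2 → R plays D (best of 9, 10, 5, 11); Column gets 12.
- c3 → R plays A (best of 12, 10, 9, 2); Column gets 2.
Maximizing over 1, 12, 2, Column chooses c2. Subgame-perfect outcome: (D, c2) with payoffs (11, 12).

(D, c2)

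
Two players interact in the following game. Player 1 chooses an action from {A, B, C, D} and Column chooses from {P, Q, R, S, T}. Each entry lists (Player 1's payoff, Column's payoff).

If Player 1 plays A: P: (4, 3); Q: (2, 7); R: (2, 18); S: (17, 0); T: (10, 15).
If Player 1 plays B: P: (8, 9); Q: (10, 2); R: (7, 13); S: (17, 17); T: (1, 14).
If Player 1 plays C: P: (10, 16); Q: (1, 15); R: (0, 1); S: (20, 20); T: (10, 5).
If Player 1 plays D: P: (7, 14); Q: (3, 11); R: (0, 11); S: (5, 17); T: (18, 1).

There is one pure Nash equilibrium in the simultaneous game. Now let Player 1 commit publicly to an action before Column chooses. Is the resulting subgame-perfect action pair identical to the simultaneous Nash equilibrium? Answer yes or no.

yes

Backward induction with Player 1 moving first.
- A: BR = R, leader payoff 2.
- B: BR = S, leader payoff 17.
- C: BR = S, leader payoff 20.
- D: BR = S, leader payoff 5.
Maximizing over 2, 17, 20, 5, Player 1 chooses C. Subgame-perfect outcome: (C, S) with payoffs (20, 20).
Now find the simultaneous Nash equilibrium.
Player 1's best replies: P→C; Q→B; R→B; S→C; T→D.
Column's best replies: A→R; B→S; C→S; D→S.
The unique mutual best reply is (C, S), giving (20, 20).
Sequential outcome (C, S) coincides with the Nash profile (C, S).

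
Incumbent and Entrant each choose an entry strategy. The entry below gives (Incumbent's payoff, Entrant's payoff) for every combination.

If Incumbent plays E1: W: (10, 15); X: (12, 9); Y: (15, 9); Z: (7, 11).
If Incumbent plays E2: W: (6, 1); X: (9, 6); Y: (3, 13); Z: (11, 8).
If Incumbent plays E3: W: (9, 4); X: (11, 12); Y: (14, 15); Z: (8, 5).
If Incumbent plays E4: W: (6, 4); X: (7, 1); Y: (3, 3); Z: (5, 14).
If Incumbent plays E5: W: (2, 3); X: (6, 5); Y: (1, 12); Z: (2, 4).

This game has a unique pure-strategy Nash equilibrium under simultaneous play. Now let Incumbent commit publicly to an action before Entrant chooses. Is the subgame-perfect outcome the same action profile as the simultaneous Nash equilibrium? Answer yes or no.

Work backward from Entrant's decision.
- E1 → Entrant plays W (best of 15, 9, 9, 11); Incumbent gets 10.
- E2 → Entrant plays Y (best of 1, 6, 13, 8); Incumbent gets 3.
- E3 → Entrant plays Y (best of 4, 12, 15, 5); Incumbent gets 14.
- E4 → Entrant plays Z (best of 4, 1, 3, 14); Incumbent gets 5.
- E5 → Entrant plays Y (best of 3, 5, 12, 4); Incumbent gets 1.
Maximizing over 10, 3, 14, 5, 1, Incumbent chooses E3. Subgame-perfect outcome: (E3, Y) with payoffs (14, 15).
For the simultaneous game, intersect best replies.
Incumbent's best replies: W→E1; X→E1; Y→E1; Z→E2.
Entrant's best replies: E1→W; E2→Y; E3→Y; E4→Z; E5→Y.
Only (E1, W) has each player best-responding; Nash payoffs (10, 15).
Sequential outcome (E3, Y) differs from the Nash profile (E1, W).

no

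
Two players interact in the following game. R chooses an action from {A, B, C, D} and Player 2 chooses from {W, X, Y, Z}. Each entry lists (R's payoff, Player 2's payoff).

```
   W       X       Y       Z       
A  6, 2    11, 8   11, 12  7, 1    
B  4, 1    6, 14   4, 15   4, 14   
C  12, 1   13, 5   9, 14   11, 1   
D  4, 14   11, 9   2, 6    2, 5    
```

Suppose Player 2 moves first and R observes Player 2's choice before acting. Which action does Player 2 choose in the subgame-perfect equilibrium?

Solve by backward induction (Player 2 leads).
- W: BR = C, leader payoff 1.
- X: BR = C, leader payoff 5.
- Y: BR = A, leader payoff 12.
- Z: BR = C, leader payoff 1.
Maximizing over 1, 5, 12, 1, Player 2 chooses Y. Subgame-perfect outcome: (A, Y) with payoffs (11, 12).

Y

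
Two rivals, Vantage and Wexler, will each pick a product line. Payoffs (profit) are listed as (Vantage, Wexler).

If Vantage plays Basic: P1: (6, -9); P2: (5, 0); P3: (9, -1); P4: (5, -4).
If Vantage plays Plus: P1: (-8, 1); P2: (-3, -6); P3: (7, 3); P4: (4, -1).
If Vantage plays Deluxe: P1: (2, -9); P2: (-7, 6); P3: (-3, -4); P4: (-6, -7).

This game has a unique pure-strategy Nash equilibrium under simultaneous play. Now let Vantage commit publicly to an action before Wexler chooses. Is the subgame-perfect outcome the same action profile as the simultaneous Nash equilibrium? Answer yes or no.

no

Backward induction with Vantage moving first.
- Basic: Wexler compares -9, 0, -1, -4 and picks P2; Vantage would get 5.
- Plus: Wexler compares 1, -6, 3, -1 and picks P3; Vantage would get 7.
- Deluxe: Wexler compares -9, 6, -4, -7 and picks P2; Vantage would get -7.
Maximizing over 5, 7, -7, Vantage chooses Plus. Subgame-perfect outcome: (Plus, P3) with payoffs (7, 3).
For the simultaneous game, intersect best replies.
Vantage's best replies: P1→Basic; P2→Basic; P3→Basic; P4→Basic.
Wexler's best replies: Basic→P2; Plus→P3; Deluxe→P2.
The unique mutual best reply is (Basic, P2), giving (5, 0).
Sequential outcome (Plus, P3) differs from the Nash profile (Basic, P2).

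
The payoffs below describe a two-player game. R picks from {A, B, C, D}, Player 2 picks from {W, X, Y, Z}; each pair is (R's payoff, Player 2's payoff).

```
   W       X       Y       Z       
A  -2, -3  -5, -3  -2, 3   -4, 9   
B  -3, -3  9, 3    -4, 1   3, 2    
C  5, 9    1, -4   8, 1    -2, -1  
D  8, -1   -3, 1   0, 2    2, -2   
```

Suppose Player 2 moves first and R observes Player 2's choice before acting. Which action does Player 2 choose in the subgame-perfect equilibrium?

Work backward from R's decision.
- W: BR = D, leader payoff -1.
- X: BR = B, leader payoff 3.
- Y: BR = C, leader payoff 1.
- Z: BR = B, leader payoff 2.
Player 2's induced payoffs are -1, 3, 1, 2, so Player 2 commits to X. Subgame-perfect outcome: (B, X) with payoffs (9, 3).

X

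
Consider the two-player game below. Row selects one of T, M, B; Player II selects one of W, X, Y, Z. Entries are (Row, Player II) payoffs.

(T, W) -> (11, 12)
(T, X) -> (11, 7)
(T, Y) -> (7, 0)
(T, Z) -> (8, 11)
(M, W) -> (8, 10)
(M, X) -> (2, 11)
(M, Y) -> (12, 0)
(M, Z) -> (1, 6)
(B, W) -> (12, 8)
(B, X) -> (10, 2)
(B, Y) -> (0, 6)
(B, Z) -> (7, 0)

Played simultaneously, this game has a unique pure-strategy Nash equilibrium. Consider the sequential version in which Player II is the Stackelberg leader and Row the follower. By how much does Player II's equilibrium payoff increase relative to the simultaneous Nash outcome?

3

Row best-responds to each possible Player II move:
- W: Row compares 11, 8, 12 and picks B; Player II would get 8.
- X: Row compares 11, 2, 10 and picks T; Player II would get 7.
- Y: Row compares 7, 12, 0 and picks M; Player II would get 0.
- Z: Row compares 8, 1, 7 and picks T; Player II would get 11.
Among 8, 7, 0, 11, the best is 11 at Z. Subgame-perfect outcome: (T, Z) with payoffs (8, 11).
Now find the simultaneous Nash equilibrium.
Row's best replies: W→B; X→T; Y→M; Z→T.
Player II's best replies: T→W; M→X; B→W.
The unique mutual best reply is (B, W), giving (12, 8).
Player II's commitment gain: 11 − 8 = 3.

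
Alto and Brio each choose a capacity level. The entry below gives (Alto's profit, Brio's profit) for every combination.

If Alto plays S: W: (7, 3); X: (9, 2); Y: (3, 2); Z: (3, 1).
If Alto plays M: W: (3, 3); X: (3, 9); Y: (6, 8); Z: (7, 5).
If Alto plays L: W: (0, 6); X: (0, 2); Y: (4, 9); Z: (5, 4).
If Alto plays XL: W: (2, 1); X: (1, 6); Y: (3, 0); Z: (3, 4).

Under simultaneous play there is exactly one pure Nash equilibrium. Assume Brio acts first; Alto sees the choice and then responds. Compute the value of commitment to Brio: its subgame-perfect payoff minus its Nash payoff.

5

Work backward from Alto's decision.
- W: BR = S, leader payoff 3.
- X: BR = S, leader payoff 2.
- Y: BR = M, leader payoff 8.
- Z: BR = M, leader payoff 5.
Maximizing over 3, 2, 8, 5, Brio chooses Y. Subgame-perfect outcome: (M, Y) with payoffs (6, 8).
Now find the simultaneous Nash equilibrium.
Alto's best replies: W→S; X→S; Y→M; Z→M.
Brio's best replies: S→W; M→X; L→Y; XL→X.
Only (S, W) has each player best-responding; Nash payoffs (7, 3).
Brio's commitment gain: 8 − 3 = 5.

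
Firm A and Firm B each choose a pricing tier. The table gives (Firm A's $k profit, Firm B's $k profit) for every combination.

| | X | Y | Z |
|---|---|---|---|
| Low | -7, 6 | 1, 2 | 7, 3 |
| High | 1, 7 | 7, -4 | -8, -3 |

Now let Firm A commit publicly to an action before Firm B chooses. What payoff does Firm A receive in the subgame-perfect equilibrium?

1

Firm B best-responds to each possible Firm A move:
- Low: BR = X, leader payoff -7.
- High: BR = X, leader payoff 1.
Firm A's induced payoffs are -7, 1, so Firm A commits to High. Subgame-perfect outcome: (High, X) with payoffs (1, 7).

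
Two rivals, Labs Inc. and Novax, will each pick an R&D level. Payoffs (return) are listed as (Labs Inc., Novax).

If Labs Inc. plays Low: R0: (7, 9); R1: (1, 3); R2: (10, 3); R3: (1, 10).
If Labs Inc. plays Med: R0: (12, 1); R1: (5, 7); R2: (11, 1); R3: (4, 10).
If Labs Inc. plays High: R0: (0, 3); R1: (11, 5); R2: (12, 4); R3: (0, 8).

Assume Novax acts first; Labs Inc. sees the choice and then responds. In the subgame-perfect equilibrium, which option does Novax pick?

Labs Inc. best-responds to each possible Novax move:
- R0: BR = Med, leader payoff 1.
- R1: BR = High, leader payoff 5.
- R2: BR = High, leader payoff 4.
- R3: BR = Med, leader payoff 10.
Maximizing over 1, 5, 4, 10, Novax chooses R3. Subgame-perfect outcome: (Med, R3) with payoffs (4, 10).

R3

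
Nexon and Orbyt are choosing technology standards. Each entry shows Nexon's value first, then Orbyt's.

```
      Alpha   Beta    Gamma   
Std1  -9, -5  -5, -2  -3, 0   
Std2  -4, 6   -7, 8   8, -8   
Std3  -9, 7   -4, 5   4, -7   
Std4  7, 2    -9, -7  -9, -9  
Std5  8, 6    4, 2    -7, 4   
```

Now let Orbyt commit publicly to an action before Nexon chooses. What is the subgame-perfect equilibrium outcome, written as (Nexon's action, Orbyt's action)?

Nexon best-responds to each possible Orbyt move:
- Alpha → Nexon plays Std5 (best of -9, -4, -9, 7, 8); Orbyt gets 6.
- Beta → Nexon plays Std5 (best of -5, -7, -4, -9, 4); Orbyt gets 2.
- Gamma → Nexon plays Std2 (best of -3, 8, 4, -9, -7); Orbyt gets -8.
Orbyt's induced payoffs are 6, 2, -8, so Orbyt commits to Alpha. Subgame-perfect outcome: (Std5, Alpha) with payoffs (8, 6).

(Std5, Alpha)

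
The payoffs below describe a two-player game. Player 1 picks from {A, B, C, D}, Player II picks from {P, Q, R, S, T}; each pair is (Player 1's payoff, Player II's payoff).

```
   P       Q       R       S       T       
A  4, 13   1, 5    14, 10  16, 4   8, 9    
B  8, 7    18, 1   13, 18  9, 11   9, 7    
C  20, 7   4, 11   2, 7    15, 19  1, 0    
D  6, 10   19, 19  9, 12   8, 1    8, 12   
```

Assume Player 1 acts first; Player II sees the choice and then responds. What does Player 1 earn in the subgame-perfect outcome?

19

Player II best-responds to each possible Player 1 move:
- A: Player II compares 13, 5, 10, 4, 9 and picks P; Player 1 would get 4.
- B: Player II compares 7, 1, 18, 11, 7 and picks R; Player 1 would get 13.
- C: Player II compares 7, 11, 7, 19, 0 and picks S; Player 1 would get 15.
- D: Player II compares 10, 19, 12, 1, 12 and picks Q; Player 1 would get 19.
Among 4, 13, 15, 19, the best is 19 at D. Subgame-perfect outcome: (D, Q) with payoffs (19, 19).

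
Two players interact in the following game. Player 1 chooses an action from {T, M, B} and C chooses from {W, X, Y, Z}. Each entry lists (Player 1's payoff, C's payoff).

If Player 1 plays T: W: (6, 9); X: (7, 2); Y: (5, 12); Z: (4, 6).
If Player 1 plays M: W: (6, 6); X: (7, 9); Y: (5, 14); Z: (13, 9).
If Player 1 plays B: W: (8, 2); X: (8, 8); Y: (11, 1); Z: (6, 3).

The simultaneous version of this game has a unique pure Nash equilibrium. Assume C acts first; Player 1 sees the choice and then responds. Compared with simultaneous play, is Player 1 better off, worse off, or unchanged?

Work backward from Player 1's decision.
- W: Player 1 compares 6, 6, 8 and picks B; C would get 2.
- X: Player 1 compares 7, 7, 8 and picks B; C would get 8.
- Y: Player 1 compares 5, 5, 11 and picks B; C would get 1.
- Z: Player 1 compares 4, 13, 6 and picks M; C would get 9.
Among 2, 8, 1, 9, the best is 9 at Z. Subgame-perfect outcome: (M, Z) with payoffs (13, 9).
Under simultaneous play:
Player 1's best replies: W→B; X→B; Y→B; Z→M.
C's best replies: T→Y; M→Y; B→X.
Only (B, X) has each player best-responding; Nash payoffs (8, 8).
Player 1 earns 13 sequentially versus 8 at the Nash outcome: better off.

better off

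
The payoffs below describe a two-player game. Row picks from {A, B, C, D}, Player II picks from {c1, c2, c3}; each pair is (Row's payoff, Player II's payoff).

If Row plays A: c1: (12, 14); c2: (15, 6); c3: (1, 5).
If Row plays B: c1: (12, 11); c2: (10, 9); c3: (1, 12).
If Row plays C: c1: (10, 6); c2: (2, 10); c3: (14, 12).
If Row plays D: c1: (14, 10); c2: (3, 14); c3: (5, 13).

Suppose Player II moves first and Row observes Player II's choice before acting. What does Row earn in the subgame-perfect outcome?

Row best-responds to each possible Player II move:
- c1 → Row plays D (best of 12, 12, 10, 14); Player II gets 10.
- c2 → Row plays A (best of 15, 10, 2, 3); Player II gets 6.
- c3 → Row plays C (best of 1, 1, 14, 5); Player II gets 12.
Among 10, 6, 12, the best is 12 at c3. Subgame-perfect outcome: (C, c3) with payoffs (14, 12).

14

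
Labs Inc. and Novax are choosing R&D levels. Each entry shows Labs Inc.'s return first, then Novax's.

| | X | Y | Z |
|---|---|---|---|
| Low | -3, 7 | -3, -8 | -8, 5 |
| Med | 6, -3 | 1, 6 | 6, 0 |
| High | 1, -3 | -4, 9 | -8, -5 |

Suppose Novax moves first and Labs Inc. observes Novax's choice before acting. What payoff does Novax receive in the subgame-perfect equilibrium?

6

Work backward from Labs Inc.'s decision.
- X: BR = Med, leader payoff -3.
- Y: BR = Med, leader payoff 6.
- Z: BR = Med, leader payoff 0.
Maximizing over -3, 6, 0, Novax chooses Y. Subgame-perfect outcome: (Med, Y) with payoffs (1, 6).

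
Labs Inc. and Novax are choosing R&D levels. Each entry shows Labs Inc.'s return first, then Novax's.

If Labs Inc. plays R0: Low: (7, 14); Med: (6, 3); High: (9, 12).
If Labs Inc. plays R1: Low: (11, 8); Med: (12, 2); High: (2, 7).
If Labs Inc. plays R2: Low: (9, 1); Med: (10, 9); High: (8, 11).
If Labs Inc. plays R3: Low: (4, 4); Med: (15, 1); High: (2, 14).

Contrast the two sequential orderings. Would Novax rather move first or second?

first

If Labs Inc. leads: Novax's best replies are R0→Low, R1→Low, R2→High, R3→High; Labs Inc.'s induced payoffs 7, 11, 8, 2; outcome (R1, Low), payoffs (11, 8).
If Novax leads: Labs Inc.'s best replies are Low→R1, Med→R3, High→R0; Novax's induced payoffs 8, 1, 12; outcome (R0, High), payoffs (9, 12).
Novax gets 12 moving first and 8 moving second, so Novax prefers to move first.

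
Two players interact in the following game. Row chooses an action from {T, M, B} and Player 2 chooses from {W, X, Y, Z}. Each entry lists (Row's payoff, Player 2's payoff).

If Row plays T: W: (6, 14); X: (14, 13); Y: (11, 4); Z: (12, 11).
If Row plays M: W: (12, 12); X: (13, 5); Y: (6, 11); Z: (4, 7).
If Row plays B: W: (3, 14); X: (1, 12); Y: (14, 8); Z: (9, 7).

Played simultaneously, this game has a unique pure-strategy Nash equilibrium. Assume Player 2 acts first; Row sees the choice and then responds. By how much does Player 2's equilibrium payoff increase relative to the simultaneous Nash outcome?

Work backward from Row's decision.
- W → Row plays M (best of 6, 12, 3); Player 2 gets 12.
- X → Row plays T (best of 14, 13, 1); Player 2 gets 13.
- Y → Row plays B (best of 11, 6, 14); Player 2 gets 8.
- Z → Row plays T (best of 12, 4, 9); Player 2 gets 11.
Player 2's induced payoffs are 12, 13, 8, 11, so Player 2 commits to X. Subgame-perfect outcome: (T, X) with payoffs (14, 13).
For the simultaneous game, intersect best replies.
Row's best replies: W→M; X→T; Y→B; Z→T.
Player 2's best replies: T→W; M→W; B→W.
Only (M, W) has each player best-responding; Nash payoffs (12, 12).
Player 2's commitment gain: 13 − 12 = 1.

1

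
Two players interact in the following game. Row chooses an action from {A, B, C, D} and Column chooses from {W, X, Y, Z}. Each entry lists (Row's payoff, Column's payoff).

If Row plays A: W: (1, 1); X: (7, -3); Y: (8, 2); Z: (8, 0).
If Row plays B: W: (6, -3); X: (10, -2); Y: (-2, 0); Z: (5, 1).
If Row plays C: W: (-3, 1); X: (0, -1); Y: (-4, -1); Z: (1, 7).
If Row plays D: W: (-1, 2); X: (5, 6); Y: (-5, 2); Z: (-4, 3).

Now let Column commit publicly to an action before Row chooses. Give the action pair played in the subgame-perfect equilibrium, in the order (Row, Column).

(A, Y)

Solve by backward induction (Column leads).
- W → Row plays B (best of 1, 6, -3, -1); Column gets -3.
- X → Row plays B (best of 7, 10, 0, 5); Column gets -2.
- Y → Row plays A (best of 8, -2, -4, -5); Column gets 2.
- Z → Row plays A (best of 8, 5, 1, -4); Column gets 0.
Among -3, -2, 2, 0, the best is 2 at Y. Subgame-perfect outcome: (A, Y) with payoffs (8, 2).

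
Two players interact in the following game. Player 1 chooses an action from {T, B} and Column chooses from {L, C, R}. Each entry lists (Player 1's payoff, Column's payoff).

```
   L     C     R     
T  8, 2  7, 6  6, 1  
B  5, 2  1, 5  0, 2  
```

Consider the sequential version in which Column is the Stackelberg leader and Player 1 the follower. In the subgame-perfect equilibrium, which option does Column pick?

Solve by backward induction (Column leads).
- L: Player 1 compares 8, 5 and picks T; Column would get 2.
- C: Player 1 compares 7, 1 and picks T; Column would get 6.
- R: Player 1 compares 6, 0 and picks T; Column would get 1.
Maximizing over 2, 6, 1, Column chooses C. Subgame-perfect outcome: (T, C) with payoffs (7, 6).

C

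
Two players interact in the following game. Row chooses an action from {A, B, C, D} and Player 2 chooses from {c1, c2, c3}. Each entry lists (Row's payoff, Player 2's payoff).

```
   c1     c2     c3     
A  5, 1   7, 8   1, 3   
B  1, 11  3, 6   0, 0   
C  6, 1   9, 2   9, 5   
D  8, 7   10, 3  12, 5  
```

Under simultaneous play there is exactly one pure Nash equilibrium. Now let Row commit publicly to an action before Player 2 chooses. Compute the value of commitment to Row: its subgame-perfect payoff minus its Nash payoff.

1

Work backward from Player 2's decision.
- A → Player 2 plays c2 (best of 1, 8, 3); Row gets 7.
- B → Player 2 plays c1 (best of 11, 6, 0); Row gets 1.
- C → Player 2 plays c3 (best of 1, 2, 5); Row gets 9.
- D → Player 2 plays c1 (best of 7, 3, 5); Row gets 8.
Row's induced payoffs are 7, 1, 9, 8, so Row commits to C. Subgame-perfect outcome: (C, c3) with payoffs (9, 5).
For the simultaneous game, intersect best replies.
Row's best replies: c1→D; c2→D; c3→D.
Player 2's best replies: A→c2; B→c1; C→c3; D→c1.
Only (D, c1) has each player best-responding; Nash payoffs (8, 7).
Row's commitment gain: 9 − 8 = 1.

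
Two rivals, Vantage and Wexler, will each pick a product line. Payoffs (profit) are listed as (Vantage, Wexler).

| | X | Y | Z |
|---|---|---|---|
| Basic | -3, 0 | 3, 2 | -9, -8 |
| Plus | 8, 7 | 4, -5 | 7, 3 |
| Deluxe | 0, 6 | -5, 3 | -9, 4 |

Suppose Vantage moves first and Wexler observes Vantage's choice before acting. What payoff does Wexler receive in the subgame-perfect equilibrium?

7

Wexler best-responds to each possible Vantage move:
- Basic → Wexler plays Y (best of 0, 2, -8); Vantage gets 3.
- Plus → Wexler plays X (best of 7, -5, 3); Vantage gets 8.
- Deluxe → Wexler plays X (best of 6, 3, 4); Vantage gets 0.
Maximizing over 3, 8, 0, Vantage chooses Plus. Subgame-perfect outcome: (Plus, X) with payoffs (8, 7).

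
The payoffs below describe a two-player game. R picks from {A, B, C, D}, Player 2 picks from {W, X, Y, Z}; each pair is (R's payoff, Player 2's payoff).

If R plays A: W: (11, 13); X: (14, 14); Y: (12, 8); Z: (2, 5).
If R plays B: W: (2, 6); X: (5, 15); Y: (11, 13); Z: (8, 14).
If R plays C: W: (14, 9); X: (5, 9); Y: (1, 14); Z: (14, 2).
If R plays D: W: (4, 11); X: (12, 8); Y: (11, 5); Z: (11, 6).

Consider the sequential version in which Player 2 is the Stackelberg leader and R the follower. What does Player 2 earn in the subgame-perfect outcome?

14

Solve by backward induction (Player 2 leads).
- W: R compares 11, 2, 14, 4 and picks C; Player 2 would get 9.
- X: R compares 14, 5, 5, 12 and picks A; Player 2 would get 14.
- Y: R compares 12, 11, 1, 11 and picks A; Player 2 would get 8.
- Z: R compares 2, 8, 14, 11 and picks C; Player 2 would get 2.
Player 2's induced payoffs are 9, 14, 8, 2, so Player 2 commits to X. Subgame-perfect outcome: (A, X) with payoffs (14, 14).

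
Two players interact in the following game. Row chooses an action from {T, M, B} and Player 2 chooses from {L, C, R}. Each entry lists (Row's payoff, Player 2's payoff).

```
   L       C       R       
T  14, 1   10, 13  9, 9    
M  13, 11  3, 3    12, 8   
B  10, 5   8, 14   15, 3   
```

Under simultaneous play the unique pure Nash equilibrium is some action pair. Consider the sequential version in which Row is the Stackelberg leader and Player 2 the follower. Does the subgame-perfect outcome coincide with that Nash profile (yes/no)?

no

Backward induction with Row moving first.
- T: Player 2 compares 1, 13, 9 and picks C; Row would get 10.
- M: Player 2 compares 11, 3, 8 and picks L; Row would get 13.
- B: Player 2 compares 5, 14, 3 and picks C; Row would get 8.
Among 10, 13, 8, the best is 13 at M. Subgame-perfect outcome: (M, L) with payoffs (13, 11).
For the simultaneous game, intersect best replies.
Row's best replies: L→T; C→T; R→B.
Player 2's best replies: T→C; M→L; B→C.
The unique mutual best reply is (T, C), giving (10, 13).
Sequential outcome (M, L) differs from the Nash profile (T, C).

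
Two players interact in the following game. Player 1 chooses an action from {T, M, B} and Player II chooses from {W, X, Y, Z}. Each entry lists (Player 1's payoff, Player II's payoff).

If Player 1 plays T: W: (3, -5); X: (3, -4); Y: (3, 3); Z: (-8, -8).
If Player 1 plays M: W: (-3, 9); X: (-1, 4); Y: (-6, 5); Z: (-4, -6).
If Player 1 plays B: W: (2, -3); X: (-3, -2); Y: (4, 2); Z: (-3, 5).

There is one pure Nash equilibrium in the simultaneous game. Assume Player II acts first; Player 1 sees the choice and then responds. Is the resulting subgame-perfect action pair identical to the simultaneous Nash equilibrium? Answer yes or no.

Backward induction with Player II moving first.
- W: Player 1 compares 3, -3, 2 and picks T; Player II would get -5.
- X: Player 1 compares 3, -1, -3 and picks T; Player II would get -4.
- Y: Player 1 compares 3, -6, 4 and picks B; Player II would get 2.
- Z: Player 1 compares -8, -4, -3 and picks B; Player II would get 5.
Among -5, -4, 2, 5, the best is 5 at Z. Subgame-perfect outcome: (B, Z) with payoffs (-3, 5).
Under simultaneous play:
Player 1's best replies: W→T; X→T; Y→B; Z→B.
Player II's best replies: T→Y; M→W; B→Z.
The unique mutual best reply is (B, Z), giving (-3, 5).
Sequential outcome (B, Z) coincides with the Nash profile (B, Z).

yes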